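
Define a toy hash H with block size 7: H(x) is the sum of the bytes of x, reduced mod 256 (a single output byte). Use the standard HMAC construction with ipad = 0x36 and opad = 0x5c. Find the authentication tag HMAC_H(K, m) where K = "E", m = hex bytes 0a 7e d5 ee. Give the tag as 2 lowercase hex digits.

Key "E" = 45 is 1 byte ≤ B = 7; zero-pad to 7 bytes: K' = 45 00 00 00 00 00 00.
K' ⊕ ipad = 73 36 36 36 36 36 36.  K' ⊕ opad = 19 5c 5c 5c 5c 5c 5c.
Inner input = (K'⊕ipad) ∥ m = 73 36 36 36 36 36 36 ∥ 0a 7e d5 ee.
Inner hash: sum = 115+54+54+54+54+54+54+10+126+213+238 = 1026; mod 256 = 2 → 02.
Outer input = (K'⊕opad) ∥ inner = 19 5c 5c 5c 5c 5c 5c ∥ 02.
Outer hash (tag): sum = 25+92+92+92+92+92+92+2 = 579; mod 256 = 67 → 43.

43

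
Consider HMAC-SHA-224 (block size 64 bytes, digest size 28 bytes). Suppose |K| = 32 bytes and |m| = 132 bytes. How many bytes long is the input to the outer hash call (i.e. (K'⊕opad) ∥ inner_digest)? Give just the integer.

Key is 32 ≤ 64 bytes, zero-padded: |K'| = 64.
Outer input = (K'⊕opad) ∥ H(inner) → 64 + 28 = 92 bytes.

92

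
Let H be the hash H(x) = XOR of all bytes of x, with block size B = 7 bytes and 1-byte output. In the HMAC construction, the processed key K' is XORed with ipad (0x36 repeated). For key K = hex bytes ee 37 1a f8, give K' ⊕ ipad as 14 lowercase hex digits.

Key hex bytes ee 37 1a f8 is 4 bytes ≤ B = 7; zero-pad to 7 bytes: K' = ee 37 1a f8 00 00 00.
XOR each byte with 0x36: ee⊕36=d8, 37⊕36=01, 1a⊕36=2c, f8⊕36=ce, 00⊕36=36, 00⊕36=36, 00⊕36=36.

d8012cce363636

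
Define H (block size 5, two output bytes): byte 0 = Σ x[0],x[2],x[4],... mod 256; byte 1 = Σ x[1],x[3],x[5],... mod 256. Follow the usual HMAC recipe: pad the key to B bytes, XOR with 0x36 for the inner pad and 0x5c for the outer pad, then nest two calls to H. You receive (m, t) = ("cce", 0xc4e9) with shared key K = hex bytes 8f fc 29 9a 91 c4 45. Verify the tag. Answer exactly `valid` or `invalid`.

invalid

Key hex bytes 8f fc 29 9a 91 c4 45 is 7 bytes > B = 5, so hash it first: H(key) = 8e 5a, then zero-pad to 5 bytes: K' = 8e 5a 00 00 00.
K' ⊕ ipad = b8 6c 36 36 36; K' ⊕ opad = d2 06 5c 5c 5c.
Inner hash: even-index sum = 391 mod 256 = 135; odd-index sum = 362 mod 256 = 106 → 87 6a.
Outer hash (recomputed tag): even-index sum = 500 mod 256 = 244; odd-index sum = 233 mod 256 = 233 → f4 e9.
Recomputed tag = f4e9; claimed = c4e9 → mismatch.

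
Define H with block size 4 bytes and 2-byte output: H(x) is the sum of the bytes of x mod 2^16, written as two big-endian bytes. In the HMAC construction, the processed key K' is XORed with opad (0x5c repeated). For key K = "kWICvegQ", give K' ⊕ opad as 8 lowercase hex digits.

Key "kWICvegQ" = 6b 57 49 43 76 65 67 51 is 8 bytes > B = 4, so hash it first: H(key) = 02 e1, then zero-pad to 4 bytes: K' = 02 e1 00 00.
XOR each byte with 0x5c: 02⊕5c=5e, e1⊕5c=bd, 00⊕5c=5c, 00⊕5c=5c.

5ebd5c5c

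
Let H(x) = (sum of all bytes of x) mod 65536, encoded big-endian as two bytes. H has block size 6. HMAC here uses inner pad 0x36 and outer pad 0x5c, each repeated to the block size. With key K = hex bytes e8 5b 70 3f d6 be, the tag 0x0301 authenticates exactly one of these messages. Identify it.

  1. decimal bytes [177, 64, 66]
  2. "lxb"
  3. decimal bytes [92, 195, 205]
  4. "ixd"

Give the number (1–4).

Key hex bytes e8 5b 70 3f d6 be is exactly B = 6 bytes: K' = e8 5b 70 3f d6 be.
K' ⊕ ipad = de 6d 46 09 e0 88; K' ⊕ opad = b4 07 2c 63 8a e2.
m1: inner = H(de 6d 46 09 e0 88 b1 40 42) = 04 35; tag = H(b4 07 2c 63 8a e2 04 35) = 02ef
m2: inner = H(de 6d 46 09 e0 88 6c 78 62) = 04 48; tag = H(b4 07 2c 63 8a e2 04 48) = 0302
m3: inner = H(de 6d 46 09 e0 88 5c c3 cd) = 04 ee; tag = H(b4 07 2c 63 8a e2 04 ee) = 03a8
m4: inner = H(de 6d 46 09 e0 88 69 78 64) = 04 47; tag = H(b4 07 2c 63 8a e2 04 47) = 0301 ← matches

4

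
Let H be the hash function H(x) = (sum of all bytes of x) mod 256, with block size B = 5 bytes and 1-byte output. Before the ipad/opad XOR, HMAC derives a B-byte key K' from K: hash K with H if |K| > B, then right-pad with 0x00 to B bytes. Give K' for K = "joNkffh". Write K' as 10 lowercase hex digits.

c600000000

|K| = 7 > B = 5, so first hash the key.
H(K): sum = 106+111+78+107+102+102+104 = 710; mod 256 = 198 → c6.
Zero-pad H(K) = c6 to 5 bytes: K' = c6 00 00 00 00.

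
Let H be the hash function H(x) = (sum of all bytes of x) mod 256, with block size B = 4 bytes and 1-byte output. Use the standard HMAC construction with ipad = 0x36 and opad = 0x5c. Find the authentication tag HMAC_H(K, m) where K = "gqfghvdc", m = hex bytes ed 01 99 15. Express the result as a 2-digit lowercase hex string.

Key "gqfghvdc" = 67 71 66 67 68 76 64 63 is 8 bytes > B = 4, so hash it first: H(key) = 4a, then zero-pad to 4 bytes: K' = 4a 00 00 00.
K' ⊕ ipad = 7c 36 36 36.  K' ⊕ opad = 16 5c 5c 5c.
Inner input = (K'⊕ipad) ∥ m = 7c 36 36 36 ∥ ed 01 99 15.
Inner hash: sum = 124+54+54+54+237+1+153+21 = 698; mod 256 = 186 → ba.
Outer input = (K'⊕opad) ∥ inner = 16 5c 5c 5c ∥ ba.
Outer hash (tag): sum = 22+92+92+92+186 = 484; mod 256 = 228 → e4.

e4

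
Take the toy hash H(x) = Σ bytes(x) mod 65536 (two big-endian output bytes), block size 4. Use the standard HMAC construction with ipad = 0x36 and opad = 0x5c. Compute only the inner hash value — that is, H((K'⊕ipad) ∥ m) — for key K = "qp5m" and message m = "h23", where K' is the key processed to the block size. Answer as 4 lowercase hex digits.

Key "qp5m" = 71 70 35 6d is exactly B = 4 bytes: K' = 71 70 35 6d.
K' ⊕ ipad = 47 46 03 5b.
Inner input = 47 46 03 5b ∥ 68 32 33.
Inner hash: sum = 71+70+3+91+104+50+51 = 440 → 01 b8.

01b8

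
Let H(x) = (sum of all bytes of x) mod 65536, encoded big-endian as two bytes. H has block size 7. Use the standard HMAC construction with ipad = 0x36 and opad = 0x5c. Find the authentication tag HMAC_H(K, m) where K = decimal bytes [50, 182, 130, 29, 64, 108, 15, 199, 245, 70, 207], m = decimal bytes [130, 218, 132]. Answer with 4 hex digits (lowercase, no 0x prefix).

Key decimal bytes [50, 182, 130, 29, 64, 108, 15, 199, 245, 70, 207] = 32 b6 82 1d 40 6c 0f c7 f5 46 cf is 11 bytes > B = 7, so hash it first: H(key) = 05 13, then zero-pad to 7 bytes: K' = 05 13 00 00 00 00 00.
K' ⊕ ipad = 33 25 36 36 36 36 36.  K' ⊕ opad = 59 4f 5c 5c 5c 5c 5c.
Inner input = (K'⊕ipad) ∥ m = 33 25 36 36 36 36 36 ∥ 82 da 84.
Inner hash: sum = 51+37+54+54+54+54+54+130+218+132 = 838 → 03 46.
Outer input = (K'⊕opad) ∥ inner = 59 4f 5c 5c 5c 5c 5c ∥ 03 46.
Outer hash (tag): sum = 89+79+92+92+92+92+92+3+70 = 701 → 02 bd.

02bd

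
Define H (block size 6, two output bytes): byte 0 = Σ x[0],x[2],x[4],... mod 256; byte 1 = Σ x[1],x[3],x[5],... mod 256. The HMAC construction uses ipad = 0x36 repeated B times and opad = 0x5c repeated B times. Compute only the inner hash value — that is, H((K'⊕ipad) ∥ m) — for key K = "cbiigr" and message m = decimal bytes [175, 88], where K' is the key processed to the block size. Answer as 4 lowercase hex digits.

Key "cbiigr" = 63 62 69 69 67 72 is exactly B = 6 bytes: K' = 63 62 69 69 67 72.
K' ⊕ ipad = 55 54 5f 5f 51 44.
Inner input = 55 54 5f 5f 51 44 ∥ af 58.
Inner hash: even-index sum = 436 mod 256 = 180; odd-index sum = 335 mod 256 = 79 → b4 4f.

b44f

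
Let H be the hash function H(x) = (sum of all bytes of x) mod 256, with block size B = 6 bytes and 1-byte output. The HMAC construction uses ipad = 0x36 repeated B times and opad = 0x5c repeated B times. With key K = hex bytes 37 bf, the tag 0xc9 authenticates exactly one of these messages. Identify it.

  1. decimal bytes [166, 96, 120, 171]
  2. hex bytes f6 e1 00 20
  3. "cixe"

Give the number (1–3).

Key hex bytes 37 bf is 2 bytes ≤ B = 6; zero-pad to 6 bytes: K' = 37 bf 00 00 00 00.
K' ⊕ ipad = 01 89 36 36 36 36; K' ⊕ opad = 6b e3 5c 5c 5c 5c.
m1: inner = H(01 89 36 36 36 36 a6 60 78 ab) = 8b; tag = H(6b e3 5c 5c 5c 5c 8b) = 49
m2: inner = H(01 89 36 36 36 36 f6 e1 00 20) = 59; tag = H(6b e3 5c 5c 5c 5c 59) = 17
m3: inner = H(01 89 36 36 36 36 63 69 78 65) = 0b; tag = H(6b e3 5c 5c 5c 5c 0b) = c9 ← matches

3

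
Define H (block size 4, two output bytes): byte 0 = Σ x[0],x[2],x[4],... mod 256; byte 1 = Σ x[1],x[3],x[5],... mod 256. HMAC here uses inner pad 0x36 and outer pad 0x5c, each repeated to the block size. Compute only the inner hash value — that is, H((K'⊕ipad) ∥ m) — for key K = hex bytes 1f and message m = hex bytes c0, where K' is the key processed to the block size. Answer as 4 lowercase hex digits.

1f6c

Key hex bytes 1f is 1 byte ≤ B = 4; zero-pad to 4 bytes: K' = 1f 00 00 00.
K' ⊕ ipad = 29 36 36 36.
Inner input = 29 36 36 36 ∥ c0.
Inner hash: even-index sum = 287 mod 256 = 31; odd-index sum = 108 mod 256 = 108 → 1f 6c.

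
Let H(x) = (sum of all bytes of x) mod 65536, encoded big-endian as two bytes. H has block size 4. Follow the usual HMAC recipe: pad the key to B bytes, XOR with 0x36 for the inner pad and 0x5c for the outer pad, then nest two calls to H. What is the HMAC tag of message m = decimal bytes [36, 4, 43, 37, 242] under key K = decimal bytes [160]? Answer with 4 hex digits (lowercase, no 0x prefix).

02b4

Key decimal bytes [160] = a0 is 1 byte ≤ B = 4; zero-pad to 4 bytes: K' = a0 00 00 00.
K' ⊕ ipad = 96 36 36 36.  K' ⊕ opad = fc 5c 5c 5c.
Inner input = (K'⊕ipad) ∥ m = 96 36 36 36 ∥ 24 04 2b 25 f2.
Inner hash: sum = 150+54+54+54+36+4+43+37+242 = 674 → 02 a2.
Outer input = (K'⊕opad) ∥ inner = fc 5c 5c 5c ∥ 02 a2.
Outer hash (tag): sum = 252+92+92+92+2+162 = 692 → 02 b4.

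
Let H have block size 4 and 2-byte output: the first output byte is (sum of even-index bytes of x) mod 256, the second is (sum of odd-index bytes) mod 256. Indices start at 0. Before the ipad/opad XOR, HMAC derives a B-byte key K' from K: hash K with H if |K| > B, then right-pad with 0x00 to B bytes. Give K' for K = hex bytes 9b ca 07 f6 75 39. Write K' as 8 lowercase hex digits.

17f90000

|K| = 6 > B = 4, so first hash the key.
H(K): even-index sum = 279 mod 256 = 23; odd-index sum = 505 mod 256 = 249 → 17 f9.
Zero-pad H(K) = 17 f9 to 4 bytes: K' = 17 f9 00 00.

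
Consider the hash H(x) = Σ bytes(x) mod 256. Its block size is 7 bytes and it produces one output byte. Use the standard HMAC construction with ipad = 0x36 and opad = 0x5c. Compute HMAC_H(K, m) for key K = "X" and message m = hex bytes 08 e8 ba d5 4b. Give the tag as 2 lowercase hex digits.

Key "X" = 58 is 1 byte ≤ B = 7; zero-pad to 7 bytes: K' = 58 00 00 00 00 00 00.
K' ⊕ ipad = 6e 36 36 36 36 36 36.  K' ⊕ opad = 04 5c 5c 5c 5c 5c 5c.
Inner input = (K'⊕ipad) ∥ m = 6e 36 36 36 36 36 36 ∥ 08 e8 ba d5 4b.
Inner hash: sum = 110+54+54+54+54+54+54+8+232+186+213+75 = 1148; mod 256 = 124 → 7c.
Outer input = (K'⊕opad) ∥ inner = 04 5c 5c 5c 5c 5c 5c ∥ 7c.
Outer hash (tag): sum = 4+92+92+92+92+92+92+124 = 680; mod 256 = 168 → a8.

a8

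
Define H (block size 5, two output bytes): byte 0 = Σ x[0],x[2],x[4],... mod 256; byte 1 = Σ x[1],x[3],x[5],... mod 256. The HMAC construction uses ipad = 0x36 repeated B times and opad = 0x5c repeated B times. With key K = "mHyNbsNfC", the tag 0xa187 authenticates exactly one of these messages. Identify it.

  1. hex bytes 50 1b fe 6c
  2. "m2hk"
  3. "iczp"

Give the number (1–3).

2

Key "mHyNbsNfC" = 6d 48 79 4e 62 73 4e 66 43 is 9 bytes > B = 5, so hash it first: H(key) = d9 6f, then zero-pad to 5 bytes: K' = d9 6f 00 00 00.
K' ⊕ ipad = ef 59 36 36 36; K' ⊕ opad = 85 33 5c 5c 5c.
m1: inner = H(ef 59 36 36 36 50 1b fe 6c) = e2 dd; tag = H(85 33 5c 5c 5c e2 dd) = 1a71
m2: inner = H(ef 59 36 36 36 6d 32 68 6b) = f8 64; tag = H(85 33 5c 5c 5c f8 64) = a187 ← matches
m3: inner = H(ef 59 36 36 36 69 63 7a 70) = 2e 72; tag = H(85 33 5c 5c 5c 2e 72) = afbd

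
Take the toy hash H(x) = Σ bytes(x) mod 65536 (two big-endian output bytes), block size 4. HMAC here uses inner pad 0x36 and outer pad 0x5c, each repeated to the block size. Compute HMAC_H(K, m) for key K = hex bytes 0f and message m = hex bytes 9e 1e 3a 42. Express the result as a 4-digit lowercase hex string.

017c

Key hex bytes 0f is 1 byte ≤ B = 4; zero-pad to 4 bytes: K' = 0f 00 00 00.
K' ⊕ ipad = 39 36 36 36.  K' ⊕ opad = 53 5c 5c 5c.
Inner input = (K'⊕ipad) ∥ m = 39 36 36 36 ∥ 9e 1e 3a 42.
Inner hash: sum = 57+54+54+54+158+30+58+66 = 531 → 02 13.
Outer input = (K'⊕opad) ∥ inner = 53 5c 5c 5c ∥ 02 13.
Outer hash (tag): sum = 83+92+92+92+2+19 = 380 → 01 7c.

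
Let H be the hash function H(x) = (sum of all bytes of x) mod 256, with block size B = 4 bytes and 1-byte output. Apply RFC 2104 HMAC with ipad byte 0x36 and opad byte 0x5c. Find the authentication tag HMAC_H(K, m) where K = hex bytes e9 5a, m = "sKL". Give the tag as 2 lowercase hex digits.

34

Key hex bytes e9 5a is 2 bytes ≤ B = 4; zero-pad to 4 bytes: K' = e9 5a 00 00.
K' ⊕ ipad = df 6c 36 36.  K' ⊕ opad = b5 06 5c 5c.
Inner input = (K'⊕ipad) ∥ m = df 6c 36 36 ∥ 73 4b 4c.
Inner hash: sum = 223+108+54+54+115+75+76 = 705; mod 256 = 193 → c1.
Outer input = (K'⊕opad) ∥ inner = b5 06 5c 5c ∥ c1.
Outer hash (tag): sum = 181+6+92+92+193 = 564; mod 256 = 52 → 34.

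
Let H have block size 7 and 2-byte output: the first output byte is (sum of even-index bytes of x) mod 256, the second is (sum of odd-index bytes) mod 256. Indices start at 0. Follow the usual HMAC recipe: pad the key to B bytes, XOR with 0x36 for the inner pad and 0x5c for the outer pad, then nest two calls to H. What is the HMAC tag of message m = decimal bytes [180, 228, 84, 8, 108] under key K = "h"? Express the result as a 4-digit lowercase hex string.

Key "h" = 68 is 1 byte ≤ B = 7; zero-pad to 7 bytes: K' = 68 00 00 00 00 00 00.
K' ⊕ ipad = 5e 36 36 36 36 36 36.  K' ⊕ opad = 34 5c 5c 5c 5c 5c 5c.
Inner input = (K'⊕ipad) ∥ m = 5e 36 36 36 36 36 36 ∥ b4 e4 54 08 6c.
Inner hash: even-index sum = 492 mod 256 = 236; odd-index sum = 534 mod 256 = 22 → ec 16.
Outer input = (K'⊕opad) ∥ inner = 34 5c 5c 5c 5c 5c 5c ∥ ec 16.
Outer hash (tag): even-index sum = 350 mod 256 = 94; odd-index sum = 512 mod 256 = 0 → 5e 00.

5e00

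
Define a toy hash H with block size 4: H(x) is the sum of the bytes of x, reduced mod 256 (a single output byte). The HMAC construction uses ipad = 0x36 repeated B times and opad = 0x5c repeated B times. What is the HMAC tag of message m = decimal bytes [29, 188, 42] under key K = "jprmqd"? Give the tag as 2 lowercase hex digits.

43

Key "jprmqd" = 6a 70 72 6d 71 64 is 6 bytes > B = 4, so hash it first: H(key) = 8e, then zero-pad to 4 bytes: K' = 8e 00 00 00.
K' ⊕ ipad = b8 36 36 36.  K' ⊕ opad = d2 5c 5c 5c.
Inner input = (K'⊕ipad) ∥ m = b8 36 36 36 ∥ 1d bc 2a.
Inner hash: sum = 184+54+54+54+29+188+42 = 605; mod 256 = 93 → 5d.
Outer input = (K'⊕opad) ∥ inner = d2 5c 5c 5c ∥ 5d.
Outer hash (tag): sum = 210+92+92+92+93 = 579; mod 256 = 67 → 43.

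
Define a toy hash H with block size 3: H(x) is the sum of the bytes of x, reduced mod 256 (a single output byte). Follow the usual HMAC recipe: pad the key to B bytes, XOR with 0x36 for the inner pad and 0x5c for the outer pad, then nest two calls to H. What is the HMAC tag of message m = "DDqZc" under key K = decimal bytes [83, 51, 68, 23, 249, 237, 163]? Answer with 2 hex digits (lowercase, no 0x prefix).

6c

Key decimal bytes [83, 51, 68, 23, 249, 237, 163] = 53 33 44 17 f9 ed a3 is 7 bytes > B = 3, so hash it first: H(key) = 6a, then zero-pad to 3 bytes: K' = 6a 00 00.
K' ⊕ ipad = 5c 36 36.  K' ⊕ opad = 36 5c 5c.
Inner input = (K'⊕ipad) ∥ m = 5c 36 36 ∥ 44 44 71 5a 63.
Inner hash: sum = 92+54+54+68+68+113+90+99 = 638; mod 256 = 126 → 7e.
Outer input = (K'⊕opad) ∥ inner = 36 5c 5c ∥ 7e.
Outer hash (tag): sum = 54+92+92+126 = 364; mod 256 = 108 → 6c.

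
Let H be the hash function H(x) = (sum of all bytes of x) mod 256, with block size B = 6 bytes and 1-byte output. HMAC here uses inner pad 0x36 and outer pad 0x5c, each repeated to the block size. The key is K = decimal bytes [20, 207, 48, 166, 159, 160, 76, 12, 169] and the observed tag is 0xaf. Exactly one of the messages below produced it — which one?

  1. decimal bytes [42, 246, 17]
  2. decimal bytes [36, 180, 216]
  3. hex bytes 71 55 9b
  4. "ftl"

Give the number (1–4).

Key decimal bytes [20, 207, 48, 166, 159, 160, 76, 12, 169] = 14 cf 30 a6 9f a0 4c 0c a9 is 9 bytes > B = 6, so hash it first: H(key) = f9, then zero-pad to 6 bytes: K' = f9 00 00 00 00 00.
K' ⊕ ipad = cf 36 36 36 36 36; K' ⊕ opad = a5 5c 5c 5c 5c 5c.
m1: inner = H(cf 36 36 36 36 36 2a f6 11) = 0e; tag = H(a5 5c 5c 5c 5c 5c 0e) = 7f
m2: inner = H(cf 36 36 36 36 36 24 b4 d8) = 8d; tag = H(a5 5c 5c 5c 5c 5c 8d) = fe
m3: inner = H(cf 36 36 36 36 36 71 55 9b) = 3e; tag = H(a5 5c 5c 5c 5c 5c 3e) = af ← matches
m4: inner = H(cf 36 36 36 36 36 66 74 6c) = 23; tag = H(a5 5c 5c 5c 5c 5c 23) = 94

3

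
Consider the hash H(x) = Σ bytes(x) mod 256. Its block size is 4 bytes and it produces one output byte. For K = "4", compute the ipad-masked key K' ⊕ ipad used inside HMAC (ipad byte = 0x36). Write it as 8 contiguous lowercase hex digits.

02363636

Key "4" = 34 is 1 byte ≤ B = 4; zero-pad to 4 bytes: K' = 34 00 00 00.
XOR each byte with 0x36: 34⊕36=02, 00⊕36=36, 00⊕36=36, 00⊕36=36.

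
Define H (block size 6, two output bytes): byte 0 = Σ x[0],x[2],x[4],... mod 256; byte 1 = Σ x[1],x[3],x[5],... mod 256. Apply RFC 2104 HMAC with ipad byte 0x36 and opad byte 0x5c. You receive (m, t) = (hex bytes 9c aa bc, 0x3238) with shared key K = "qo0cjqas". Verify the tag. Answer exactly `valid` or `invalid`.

invalid

Key "qo0cjqas" = 71 6f 30 63 6a 71 61 73 is 8 bytes > B = 6, so hash it first: H(key) = 6c b6, then zero-pad to 6 bytes: K' = 6c b6 00 00 00 00.
K' ⊕ ipad = 5a 80 36 36 36 36; K' ⊕ opad = 30 ea 5c 5c 5c 5c.
Inner hash: even-index sum = 542 mod 256 = 30; odd-index sum = 406 mod 256 = 150 → 1e 96.
Outer hash (recomputed tag): even-index sum = 262 mod 256 = 6; odd-index sum = 568 mod 256 = 56 → 06 38.
Recomputed tag = 0638; claimed = 3238 → mismatch.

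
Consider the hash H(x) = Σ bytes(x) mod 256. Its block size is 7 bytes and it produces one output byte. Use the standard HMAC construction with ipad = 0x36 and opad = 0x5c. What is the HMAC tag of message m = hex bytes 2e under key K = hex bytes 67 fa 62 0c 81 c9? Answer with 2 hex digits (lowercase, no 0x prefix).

02

Key hex bytes 67 fa 62 0c 81 c9 is 6 bytes ≤ B = 7; zero-pad to 7 bytes: K' = 67 fa 62 0c 81 c9 00.
K' ⊕ ipad = 51 cc 54 3a b7 ff 36.  K' ⊕ opad = 3b a6 3e 50 dd 95 5c.
Inner input = (K'⊕ipad) ∥ m = 51 cc 54 3a b7 ff 36 ∥ 2e.
Inner hash: sum = 81+204+84+58+183+255+54+46 = 965; mod 256 = 197 → c5.
Outer input = (K'⊕opad) ∥ inner = 3b a6 3e 50 dd 95 5c ∥ c5.
Outer hash (tag): sum = 59+166+62+80+221+149+92+197 = 1026; mod 256 = 2 → 02.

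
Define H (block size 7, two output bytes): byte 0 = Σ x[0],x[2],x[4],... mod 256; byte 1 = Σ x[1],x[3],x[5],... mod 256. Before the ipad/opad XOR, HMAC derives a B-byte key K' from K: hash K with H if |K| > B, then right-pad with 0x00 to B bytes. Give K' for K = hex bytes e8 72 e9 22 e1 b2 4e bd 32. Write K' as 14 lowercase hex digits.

32030000000000

|K| = 9 > B = 7, so first hash the key.
H(K): even-index sum = 818 mod 256 = 50; odd-index sum = 515 mod 256 = 3 → 32 03.
Zero-pad H(K) = 32 03 to 7 bytes: K' = 32 03 00 00 00 00 00.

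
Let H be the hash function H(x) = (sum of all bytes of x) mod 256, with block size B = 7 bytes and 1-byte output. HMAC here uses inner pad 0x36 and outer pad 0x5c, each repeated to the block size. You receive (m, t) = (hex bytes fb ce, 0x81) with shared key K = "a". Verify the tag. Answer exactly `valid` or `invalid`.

Key "a" = 61 is 1 byte ≤ B = 7; zero-pad to 7 bytes: K' = 61 00 00 00 00 00 00.
K' ⊕ ipad = 57 36 36 36 36 36 36; K' ⊕ opad = 3d 5c 5c 5c 5c 5c 5c.
Inner hash: sum = 87+54+54+54+54+54+54+251+206 = 868; mod 256 = 100 → 64.
Outer hash (recomputed tag): sum = 61+92+92+92+92+92+92+100 = 713; mod 256 = 201 → c9.
Recomputed tag = c9; claimed = 81 → mismatch.

invalid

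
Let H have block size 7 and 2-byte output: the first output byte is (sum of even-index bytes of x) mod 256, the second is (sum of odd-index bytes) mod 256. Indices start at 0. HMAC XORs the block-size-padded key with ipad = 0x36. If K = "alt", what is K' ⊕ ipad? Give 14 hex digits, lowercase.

575a4236363636

Key "alt" = 61 6c 74 is 3 bytes ≤ B = 7; zero-pad to 7 bytes: K' = 61 6c 74 00 00 00 00.
XOR each byte with 0x36: 61⊕36=57, 6c⊕36=5a, 74⊕36=42, 00⊕36=36, 00⊕36=36, 00⊕36=36, 00⊕36=36.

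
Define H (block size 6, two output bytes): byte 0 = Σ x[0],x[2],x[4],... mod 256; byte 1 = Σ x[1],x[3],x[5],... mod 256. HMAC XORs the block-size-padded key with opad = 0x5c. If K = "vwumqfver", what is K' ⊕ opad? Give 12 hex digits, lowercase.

18f35c5c5c5c

Key "vwumqfver" = 76 77 75 6d 71 66 76 65 72 is 9 bytes > B = 6, so hash it first: H(key) = 44 af, then zero-pad to 6 bytes: K' = 44 af 00 00 00 00.
XOR each byte with 0x5c: 44⊕5c=18, af⊕5c=f3, 00⊕5c=5c, 00⊕5c=5c, 00⊕5c=5c, 00⊕5c=5c.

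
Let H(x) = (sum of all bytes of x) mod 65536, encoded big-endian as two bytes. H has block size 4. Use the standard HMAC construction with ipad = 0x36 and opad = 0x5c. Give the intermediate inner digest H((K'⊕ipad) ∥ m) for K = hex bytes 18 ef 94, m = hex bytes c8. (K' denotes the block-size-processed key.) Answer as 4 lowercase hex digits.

02a7

Key hex bytes 18 ef 94 is 3 bytes ≤ B = 4; zero-pad to 4 bytes: K' = 18 ef 94 00.
K' ⊕ ipad = 2e d9 a2 36.
Inner input = 2e d9 a2 36 ∥ c8.
Inner hash: sum = 46+217+162+54+200 = 679 → 02 a7.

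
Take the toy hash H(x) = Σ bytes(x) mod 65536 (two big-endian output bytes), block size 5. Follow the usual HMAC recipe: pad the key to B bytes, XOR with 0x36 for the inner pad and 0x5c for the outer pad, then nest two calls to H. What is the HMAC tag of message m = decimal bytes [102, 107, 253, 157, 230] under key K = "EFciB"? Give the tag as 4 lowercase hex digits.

0126

Key "EFciB" = 45 46 63 69 42 is exactly B = 5 bytes: K' = 45 46 63 69 42.
K' ⊕ ipad = 73 70 55 5f 74.  K' ⊕ opad = 19 1a 3f 35 1e.
Inner input = (K'⊕ipad) ∥ m = 73 70 55 5f 74 ∥ 66 6b fd 9d e6.
Inner hash: sum = 115+112+85+95+116+102+107+253+157+230 = 1372 → 05 5c.
Outer input = (K'⊕opad) ∥ inner = 19 1a 3f 35 1e ∥ 05 5c.
Outer hash (tag): sum = 25+26+63+53+30+5+92 = 294 → 01 26.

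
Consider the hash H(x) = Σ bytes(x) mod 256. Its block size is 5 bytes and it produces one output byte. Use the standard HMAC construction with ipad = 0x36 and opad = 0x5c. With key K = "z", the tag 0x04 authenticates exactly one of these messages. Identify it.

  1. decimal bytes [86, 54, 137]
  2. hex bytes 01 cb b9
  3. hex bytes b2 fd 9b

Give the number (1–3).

3

Key "z" = 7a is 1 byte ≤ B = 5; zero-pad to 5 bytes: K' = 7a 00 00 00 00.
K' ⊕ ipad = 4c 36 36 36 36; K' ⊕ opad = 26 5c 5c 5c 5c.
m1: inner = H(4c 36 36 36 36 56 36 89) = 39; tag = H(26 5c 5c 5c 5c 39) = cf
m2: inner = H(4c 36 36 36 36 01 cb b9) = a9; tag = H(26 5c 5c 5c 5c a9) = 3f
m3: inner = H(4c 36 36 36 36 b2 fd 9b) = 6e; tag = H(26 5c 5c 5c 5c 6e) = 04 ← matches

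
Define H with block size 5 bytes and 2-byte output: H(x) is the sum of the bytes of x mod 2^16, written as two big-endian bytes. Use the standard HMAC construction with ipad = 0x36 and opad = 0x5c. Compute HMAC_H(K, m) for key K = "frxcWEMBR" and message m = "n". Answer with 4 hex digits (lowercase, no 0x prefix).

Key "frxcWEMBR" = 66 72 78 63 57 45 4d 42 52 is 9 bytes > B = 5, so hash it first: H(key) = 03 30, then zero-pad to 5 bytes: K' = 03 30 00 00 00.
K' ⊕ ipad = 35 06 36 36 36.  K' ⊕ opad = 5f 6c 5c 5c 5c.
Inner input = (K'⊕ipad) ∥ m = 35 06 36 36 36 ∥ 6e.
Inner hash: sum = 53+6+54+54+54+110 = 331 → 01 4b.
Outer input = (K'⊕opad) ∥ inner = 5f 6c 5c 5c 5c ∥ 01 4b.
Outer hash (tag): sum = 95+108+92+92+92+1+75 = 555 → 02 2b.

022b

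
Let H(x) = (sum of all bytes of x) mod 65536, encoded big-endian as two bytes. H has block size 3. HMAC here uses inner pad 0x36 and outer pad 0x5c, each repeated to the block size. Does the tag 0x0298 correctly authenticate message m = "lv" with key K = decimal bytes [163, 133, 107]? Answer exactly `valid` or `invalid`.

Key decimal bytes [163, 133, 107] = a3 85 6b is exactly B = 3 bytes: K' = a3 85 6b.
K' ⊕ ipad = 95 b3 5d; K' ⊕ opad = ff d9 37.
Inner hash: sum = 149+179+93+108+118 = 647 → 02 87.
Outer hash (recomputed tag): sum = 255+217+55+2+135 = 664 → 02 98.
Recomputed tag = 0298; claimed = 0298 → match.

valid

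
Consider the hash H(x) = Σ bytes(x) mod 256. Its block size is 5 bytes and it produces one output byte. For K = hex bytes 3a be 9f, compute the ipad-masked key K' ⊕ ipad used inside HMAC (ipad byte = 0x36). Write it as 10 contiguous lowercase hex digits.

0c88a93636

Key hex bytes 3a be 9f is 3 bytes ≤ B = 5; zero-pad to 5 bytes: K' = 3a be 9f 00 00.
XOR each byte with 0x36: 3a⊕36=0c, be⊕36=88, 9f⊕36=a9, 00⊕36=36, 00⊕36=36.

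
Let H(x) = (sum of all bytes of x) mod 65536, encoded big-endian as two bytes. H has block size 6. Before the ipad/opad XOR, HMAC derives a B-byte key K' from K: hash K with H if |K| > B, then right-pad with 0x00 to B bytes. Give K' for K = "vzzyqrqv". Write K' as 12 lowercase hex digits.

|K| = 8 > B = 6, so first hash the key.
H(K): sum = 118+122+122+121+113+114+113+118 = 941 → 03 ad.
Zero-pad H(K) = 03 ad to 6 bytes: K' = 03 ad 00 00 00 00.

03ad00000000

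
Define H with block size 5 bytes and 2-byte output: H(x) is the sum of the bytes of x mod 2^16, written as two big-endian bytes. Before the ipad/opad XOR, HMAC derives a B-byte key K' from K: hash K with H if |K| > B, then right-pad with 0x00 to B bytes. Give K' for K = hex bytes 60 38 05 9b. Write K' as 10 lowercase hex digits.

6038059b00

Key hex bytes 60 38 05 9b is 4 bytes ≤ B = 5; zero-pad to 5 bytes: K' = 60 38 05 9b 00.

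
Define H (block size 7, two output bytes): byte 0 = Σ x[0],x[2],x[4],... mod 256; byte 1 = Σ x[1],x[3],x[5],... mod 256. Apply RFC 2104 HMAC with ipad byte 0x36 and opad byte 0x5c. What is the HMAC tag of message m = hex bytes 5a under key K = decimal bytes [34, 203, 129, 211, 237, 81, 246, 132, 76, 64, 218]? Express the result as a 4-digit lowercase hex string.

4fe3

Key decimal bytes [34, 203, 129, 211, 237, 81, 246, 132, 76, 64, 218] = 22 cb 81 d3 ed 51 f6 84 4c 40 da is 11 bytes > B = 7, so hash it first: H(key) = ac b3, then zero-pad to 7 bytes: K' = ac b3 00 00 00 00 00.
K' ⊕ ipad = 9a 85 36 36 36 36 36.  K' ⊕ opad = f0 ef 5c 5c 5c 5c 5c.
Inner input = (K'⊕ipad) ∥ m = 9a 85 36 36 36 36 36 ∥ 5a.
Inner hash: even-index sum = 316 mod 256 = 60; odd-index sum = 331 mod 256 = 75 → 3c 4b.
Outer input = (K'⊕opad) ∥ inner = f0 ef 5c 5c 5c 5c 5c ∥ 3c 4b.
Outer hash (tag): even-index sum = 591 mod 256 = 79; odd-index sum = 483 mod 256 = 227 → 4f e3.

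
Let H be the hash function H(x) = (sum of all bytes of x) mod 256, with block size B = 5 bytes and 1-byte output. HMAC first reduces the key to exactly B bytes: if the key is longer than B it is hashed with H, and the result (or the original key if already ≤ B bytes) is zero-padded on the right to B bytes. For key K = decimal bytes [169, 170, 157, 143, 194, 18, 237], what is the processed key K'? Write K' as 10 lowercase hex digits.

|K| = 7 > B = 5, so first hash the key.
H(K): sum = 169+170+157+143+194+18+237 = 1088; mod 256 = 64 → 40.
Zero-pad H(K) = 40 to 5 bytes: K' = 40 00 00 00 00.

4000000000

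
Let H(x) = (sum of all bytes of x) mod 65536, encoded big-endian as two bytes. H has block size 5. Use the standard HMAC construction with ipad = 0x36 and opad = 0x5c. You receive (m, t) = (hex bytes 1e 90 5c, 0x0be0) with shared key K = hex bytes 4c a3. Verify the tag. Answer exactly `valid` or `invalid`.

Key hex bytes 4c a3 is 2 bytes ≤ B = 5; zero-pad to 5 bytes: K' = 4c a3 00 00 00.
K' ⊕ ipad = 7a 95 36 36 36; K' ⊕ opad = 10 ff 5c 5c 5c.
Inner hash: sum = 122+149+54+54+54+30+144+92 = 699 → 02 bb.
Outer hash (recomputed tag): sum = 16+255+92+92+92+2+187 = 736 → 02 e0.
Recomputed tag = 02e0; claimed = 0be0 → mismatch.

invalid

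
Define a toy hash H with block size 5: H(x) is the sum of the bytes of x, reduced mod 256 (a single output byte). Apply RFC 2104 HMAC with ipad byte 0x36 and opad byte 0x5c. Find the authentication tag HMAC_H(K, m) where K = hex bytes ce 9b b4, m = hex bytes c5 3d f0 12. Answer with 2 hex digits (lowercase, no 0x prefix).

Key hex bytes ce 9b b4 is 3 bytes ≤ B = 5; zero-pad to 5 bytes: K' = ce 9b b4 00 00.
K' ⊕ ipad = f8 ad 82 36 36.  K' ⊕ opad = 92 c7 e8 5c 5c.
Inner input = (K'⊕ipad) ∥ m = f8 ad 82 36 36 ∥ c5 3d f0 12.
Inner hash: sum = 248+173+130+54+54+197+61+240+18 = 1175; mod 256 = 151 → 97.
Outer input = (K'⊕opad) ∥ inner = 92 c7 e8 5c 5c ∥ 97.
Outer hash (tag): sum = 146+199+232+92+92+151 = 912; mod 256 = 144 → 90.

90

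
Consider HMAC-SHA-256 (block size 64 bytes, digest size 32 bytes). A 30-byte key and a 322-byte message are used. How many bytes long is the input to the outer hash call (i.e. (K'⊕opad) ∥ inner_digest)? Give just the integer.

96

Key is 30 ≤ 64 bytes, zero-padded: |K'| = 64.
Outer input = (K'⊕opad) ∥ H(inner) → 64 + 32 = 96 bytes.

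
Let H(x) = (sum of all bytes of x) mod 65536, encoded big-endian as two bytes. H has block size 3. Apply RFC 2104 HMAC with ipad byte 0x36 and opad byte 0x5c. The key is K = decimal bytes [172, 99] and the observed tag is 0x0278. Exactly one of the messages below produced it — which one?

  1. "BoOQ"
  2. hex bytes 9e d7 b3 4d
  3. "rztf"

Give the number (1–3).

Key decimal bytes [172, 99] = ac 63 is 2 bytes ≤ B = 3; zero-pad to 3 bytes: K' = ac 63 00.
K' ⊕ ipad = 9a 55 36; K' ⊕ opad = f0 3f 5c.
m1: inner = H(9a 55 36 42 6f 4f 51) = 02 76; tag = H(f0 3f 5c 02 76) = 0203
m2: inner = H(9a 55 36 9e d7 b3 4d) = 03 9a; tag = H(f0 3f 5c 03 9a) = 0228
m3: inner = H(9a 55 36 72 7a 74 66) = 02 eb; tag = H(f0 3f 5c 02 eb) = 0278 ← matches

3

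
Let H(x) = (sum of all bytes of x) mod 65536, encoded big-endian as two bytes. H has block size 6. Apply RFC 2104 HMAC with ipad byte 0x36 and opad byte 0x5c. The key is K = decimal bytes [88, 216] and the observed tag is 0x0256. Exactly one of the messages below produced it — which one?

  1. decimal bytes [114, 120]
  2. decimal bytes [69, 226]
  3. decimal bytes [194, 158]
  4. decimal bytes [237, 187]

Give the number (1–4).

Key decimal bytes [88, 216] = 58 d8 is 2 bytes ≤ B = 6; zero-pad to 6 bytes: K' = 58 d8 00 00 00 00.
K' ⊕ ipad = 6e ee 36 36 36 36; K' ⊕ opad = 04 84 5c 5c 5c 5c.
m1: inner = H(6e ee 36 36 36 36 72 78) = 03 1e; tag = H(04 84 5c 5c 5c 5c 03 1e) = 0219
m2: inner = H(6e ee 36 36 36 36 45 e2) = 03 5b; tag = H(04 84 5c 5c 5c 5c 03 5b) = 0256 ← matches
m3: inner = H(6e ee 36 36 36 36 c2 9e) = 03 94; tag = H(04 84 5c 5c 5c 5c 03 94) = 028f
m4: inner = H(6e ee 36 36 36 36 ed bb) = 03 dc; tag = H(04 84 5c 5c 5c 5c 03 dc) = 02d7

2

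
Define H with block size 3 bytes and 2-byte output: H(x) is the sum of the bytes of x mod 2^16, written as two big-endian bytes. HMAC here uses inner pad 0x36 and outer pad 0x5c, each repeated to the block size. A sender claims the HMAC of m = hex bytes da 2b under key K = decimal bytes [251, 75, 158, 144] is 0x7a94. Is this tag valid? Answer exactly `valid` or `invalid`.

invalid

Key decimal bytes [251, 75, 158, 144] = fb 4b 9e 90 is 4 bytes > B = 3, so hash it first: H(key) = 02 74, then zero-pad to 3 bytes: K' = 02 74 00.
K' ⊕ ipad = 34 42 36; K' ⊕ opad = 5e 28 5c.
Inner hash: sum = 52+66+54+218+43 = 433 → 01 b1.
Outer hash (recomputed tag): sum = 94+40+92+1+177 = 404 → 01 94.
Recomputed tag = 0194; claimed = 7a94 → mismatch.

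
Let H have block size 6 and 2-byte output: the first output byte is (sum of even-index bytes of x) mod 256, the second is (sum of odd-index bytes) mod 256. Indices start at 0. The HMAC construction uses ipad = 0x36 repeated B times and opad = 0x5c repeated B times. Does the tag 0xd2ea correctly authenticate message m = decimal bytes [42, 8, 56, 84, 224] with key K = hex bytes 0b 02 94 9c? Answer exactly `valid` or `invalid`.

valid

Key hex bytes 0b 02 94 9c is 4 bytes ≤ B = 6; zero-pad to 6 bytes: K' = 0b 02 94 9c 00 00.
K' ⊕ ipad = 3d 34 a2 aa 36 36; K' ⊕ opad = 57 5e c8 c0 5c 5c.
Inner hash: even-index sum = 599 mod 256 = 87; odd-index sum = 368 mod 256 = 112 → 57 70.
Outer hash (recomputed tag): even-index sum = 466 mod 256 = 210; odd-index sum = 490 mod 256 = 234 → d2 ea.
Recomputed tag = d2ea; claimed = d2ea → match.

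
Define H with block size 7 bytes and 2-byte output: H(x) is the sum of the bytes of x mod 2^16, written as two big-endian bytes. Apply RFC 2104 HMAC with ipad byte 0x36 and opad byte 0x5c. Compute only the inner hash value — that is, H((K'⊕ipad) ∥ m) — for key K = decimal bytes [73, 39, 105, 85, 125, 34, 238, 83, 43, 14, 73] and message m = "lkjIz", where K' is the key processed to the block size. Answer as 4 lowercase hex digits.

Key decimal bytes [73, 39, 105, 85, 125, 34, 238, 83, 43, 14, 73] = 49 27 69 55 7d 22 ee 53 2b 0e 49 is 11 bytes > B = 7, so hash it first: H(key) = 03 90, then zero-pad to 7 bytes: K' = 03 90 00 00 00 00 00.
K' ⊕ ipad = 35 a6 36 36 36 36 36.
Inner input = 35 a6 36 36 36 36 36 ∥ 6c 6b 6a 49 7a.
Inner hash: sum = 53+166+54+54+54+54+54+108+107+106+73+122 = 1005 → 03 ed.

03ed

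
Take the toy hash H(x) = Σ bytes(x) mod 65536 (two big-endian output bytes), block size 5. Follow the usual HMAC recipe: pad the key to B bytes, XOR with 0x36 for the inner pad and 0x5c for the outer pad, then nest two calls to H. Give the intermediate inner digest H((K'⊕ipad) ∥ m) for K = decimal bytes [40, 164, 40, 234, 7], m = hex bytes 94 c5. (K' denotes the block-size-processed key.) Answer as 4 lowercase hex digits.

Key decimal bytes [40, 164, 40, 234, 7] = 28 a4 28 ea 07 is exactly B = 5 bytes: K' = 28 a4 28 ea 07.
K' ⊕ ipad = 1e 92 1e dc 31.
Inner input = 1e 92 1e dc 31 ∥ 94 c5.
Inner hash: sum = 30+146+30+220+49+148+197 = 820 → 03 34.

0334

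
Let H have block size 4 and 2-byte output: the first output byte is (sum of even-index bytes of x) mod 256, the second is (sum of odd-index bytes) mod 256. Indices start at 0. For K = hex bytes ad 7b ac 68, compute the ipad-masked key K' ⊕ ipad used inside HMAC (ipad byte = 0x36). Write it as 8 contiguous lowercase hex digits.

9b4d9a5e

Key hex bytes ad 7b ac 68 is exactly B = 4 bytes: K' = ad 7b ac 68.
XOR each byte with 0x36: ad⊕36=9b, 7b⊕36=4d, ac⊕36=9a, 68⊕36=5e.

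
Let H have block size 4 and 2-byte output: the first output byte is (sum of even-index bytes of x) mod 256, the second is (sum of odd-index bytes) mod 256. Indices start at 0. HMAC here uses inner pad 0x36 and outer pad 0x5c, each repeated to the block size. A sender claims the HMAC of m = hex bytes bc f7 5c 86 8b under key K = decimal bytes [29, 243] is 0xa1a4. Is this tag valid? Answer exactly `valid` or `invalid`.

Key decimal bytes [29, 243] = 1d f3 is 2 bytes ≤ B = 4; zero-pad to 4 bytes: K' = 1d f3 00 00.
K' ⊕ ipad = 2b c5 36 36; K' ⊕ opad = 41 af 5c 5c.
Inner hash: even-index sum = 516 mod 256 = 4; odd-index sum = 632 mod 256 = 120 → 04 78.
Outer hash (recomputed tag): even-index sum = 161 mod 256 = 161; odd-index sum = 387 mod 256 = 131 → a1 83.
Recomputed tag = a183; claimed = a1a4 → mismatch.

invalid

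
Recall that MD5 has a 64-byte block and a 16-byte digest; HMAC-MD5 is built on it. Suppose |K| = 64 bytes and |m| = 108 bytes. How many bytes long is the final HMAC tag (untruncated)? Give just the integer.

The tag is one MD5 digest: 16 bytes.

16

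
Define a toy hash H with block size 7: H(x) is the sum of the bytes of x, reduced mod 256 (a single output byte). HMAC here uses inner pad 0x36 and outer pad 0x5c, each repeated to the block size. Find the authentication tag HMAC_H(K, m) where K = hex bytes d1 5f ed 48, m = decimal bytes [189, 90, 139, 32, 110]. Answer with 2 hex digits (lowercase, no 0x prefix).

Key hex bytes d1 5f ed 48 is 4 bytes ≤ B = 7; zero-pad to 7 bytes: K' = d1 5f ed 48 00 00 00.
K' ⊕ ipad = e7 69 db 7e 36 36 36.  K' ⊕ opad = 8d 03 b1 14 5c 5c 5c.
Inner input = (K'⊕ipad) ∥ m = e7 69 db 7e 36 36 36 ∥ bd 5a 8b 20 6e.
Inner hash: sum = 231+105+219+126+54+54+54+189+90+139+32+110 = 1403; mod 256 = 123 → 7b.
Outer input = (K'⊕opad) ∥ inner = 8d 03 b1 14 5c 5c 5c ∥ 7b.
Outer hash (tag): sum = 141+3+177+20+92+92+92+123 = 740; mod 256 = 228 → e4.

e4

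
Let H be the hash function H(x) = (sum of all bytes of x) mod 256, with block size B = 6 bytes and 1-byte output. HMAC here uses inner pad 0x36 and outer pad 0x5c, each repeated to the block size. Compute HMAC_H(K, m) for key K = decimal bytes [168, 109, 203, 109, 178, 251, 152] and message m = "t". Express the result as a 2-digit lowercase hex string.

c0

Key decimal bytes [168, 109, 203, 109, 178, 251, 152] = a8 6d cb 6d b2 fb 98 is 7 bytes > B = 6, so hash it first: H(key) = 92, then zero-pad to 6 bytes: K' = 92 00 00 00 00 00.
K' ⊕ ipad = a4 36 36 36 36 36.  K' ⊕ opad = ce 5c 5c 5c 5c 5c.
Inner input = (K'⊕ipad) ∥ m = a4 36 36 36 36 36 ∥ 74.
Inner hash: sum = 164+54+54+54+54+54+116 = 550; mod 256 = 38 → 26.
Outer input = (K'⊕opad) ∥ inner = ce 5c 5c 5c 5c 5c ∥ 26.
Outer hash (tag): sum = 206+92+92+92+92+92+38 = 704; mod 256 = 192 → c0.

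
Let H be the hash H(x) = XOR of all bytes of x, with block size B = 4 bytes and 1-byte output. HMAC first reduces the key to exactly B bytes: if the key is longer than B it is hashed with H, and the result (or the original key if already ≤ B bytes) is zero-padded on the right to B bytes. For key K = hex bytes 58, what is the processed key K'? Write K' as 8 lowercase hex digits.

Key hex bytes 58 is 1 byte ≤ B = 4; zero-pad to 4 bytes: K' = 58 00 00 00.

58000000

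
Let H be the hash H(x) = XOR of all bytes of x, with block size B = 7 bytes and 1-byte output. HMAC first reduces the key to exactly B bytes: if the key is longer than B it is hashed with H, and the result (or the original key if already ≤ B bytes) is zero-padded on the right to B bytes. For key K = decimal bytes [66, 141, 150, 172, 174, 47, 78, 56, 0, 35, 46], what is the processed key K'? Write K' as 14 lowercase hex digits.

|K| = 11 > B = 7, so first hash the key.
H(K): XOR 42⊕8d⊕96⊕ac⊕ae⊕2f⊕4e⊕38⊕00⊕23⊕2e = 0f.
Zero-pad H(K) = 0f to 7 bytes: K' = 0f 00 00 00 00 00 00.

0f000000000000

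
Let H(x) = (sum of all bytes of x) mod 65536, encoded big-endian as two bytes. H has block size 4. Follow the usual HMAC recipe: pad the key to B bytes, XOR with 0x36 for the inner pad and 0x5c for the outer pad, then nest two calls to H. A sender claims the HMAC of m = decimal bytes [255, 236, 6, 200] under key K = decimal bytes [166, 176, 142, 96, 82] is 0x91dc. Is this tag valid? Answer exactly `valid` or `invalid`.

invalid

Key decimal bytes [166, 176, 142, 96, 82] = a6 b0 8e 60 52 is 5 bytes > B = 4, so hash it first: H(key) = 02 96, then zero-pad to 4 bytes: K' = 02 96 00 00.
K' ⊕ ipad = 34 a0 36 36; K' ⊕ opad = 5e ca 5c 5c.
Inner hash: sum = 52+160+54+54+255+236+6+200 = 1017 → 03 f9.
Outer hash (recomputed tag): sum = 94+202+92+92+3+249 = 732 → 02 dc.
Recomputed tag = 02dc; claimed = 91dc → mismatch.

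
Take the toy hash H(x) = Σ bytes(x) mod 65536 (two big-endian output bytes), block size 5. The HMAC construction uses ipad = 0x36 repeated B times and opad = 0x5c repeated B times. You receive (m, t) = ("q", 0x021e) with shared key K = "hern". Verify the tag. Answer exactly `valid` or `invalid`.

Key "hern" = 68 65 72 6e is 4 bytes ≤ B = 5; zero-pad to 5 bytes: K' = 68 65 72 6e 00.
K' ⊕ ipad = 5e 53 44 58 36; K' ⊕ opad = 34 39 2e 32 5c.
Inner hash: sum = 94+83+68+88+54+113 = 500 → 01 f4.
Outer hash (recomputed tag): sum = 52+57+46+50+92+1+244 = 542 → 02 1e.
Recomputed tag = 021e; claimed = 021e → match.

valid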